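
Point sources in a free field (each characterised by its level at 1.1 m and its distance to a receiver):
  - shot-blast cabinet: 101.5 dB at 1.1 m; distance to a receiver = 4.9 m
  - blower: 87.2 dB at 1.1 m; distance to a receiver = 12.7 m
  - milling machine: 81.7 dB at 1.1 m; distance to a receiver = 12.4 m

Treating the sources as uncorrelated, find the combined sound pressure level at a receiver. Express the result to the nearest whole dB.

89 dB

Propagate each source to the receiver with L = L_ref − 20·log₁₀(r/r_ref), then add intensities.
shot-blast cabinet: 101.5 − 20·log₁₀(4.9/1.1) = 101.5 − 12.98 = 88.52 dB.
blower: 87.2 − 20·log₁₀(12.7/1.1) = 87.2 − 21.25 = 65.95 dB.
milling machine: 81.7 − 20·log₁₀(12.4/1.1) = 81.7 − 21.04 = 60.66 dB.
Σ 10^(L/10) = 7.170e+08 → L_total = 10·log₁₀(7.170e+08) = 88.55 dB.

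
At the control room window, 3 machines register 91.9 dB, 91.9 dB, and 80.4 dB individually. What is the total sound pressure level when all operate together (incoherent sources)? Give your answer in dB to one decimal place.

95.1 dB

For uncorrelated sources the intensities add, so convert each level to linear form, sum, and take 10·log₁₀ of the total.
Σ 10^(L/10) = 10^(91.9/10) + 10^(91.9/10) + 10^(80.4/10) = 3.207e+09.
L_total = 10·log₁₀(3.207e+09) = 95.06 dB.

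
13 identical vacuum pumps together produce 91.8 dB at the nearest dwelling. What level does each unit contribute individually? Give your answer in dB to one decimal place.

80.7 dB

13 equal contributions raise the level by 10·log₁₀ 13 = 11.139 dB, so each unit alone gives 91.8 − 11.139.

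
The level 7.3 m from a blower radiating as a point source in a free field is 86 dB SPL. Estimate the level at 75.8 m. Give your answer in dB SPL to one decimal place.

Spherical spreading from a point source gives a 20·log₁₀(r₂/r₁) drop.
L₂ = 86 − 20·log₁₀(75.8/7.3) = 86 − 20.327 = 65.67 dB SPL.

65.7 dB SPL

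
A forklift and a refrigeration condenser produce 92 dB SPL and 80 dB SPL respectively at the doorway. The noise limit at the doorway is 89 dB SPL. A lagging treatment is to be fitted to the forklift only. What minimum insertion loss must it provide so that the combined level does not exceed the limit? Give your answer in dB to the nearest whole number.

The untreated sources together contribute 10^(80/10) = 1.000e+08, i.e. 80.00 dB SPL.
To meet 89 dB SPL overall, the treated forklift may contribute at most 10^(89/10) − 1.000e+08 = 6.943e+08, i.e. 88.42 dB SPL.
Required insertion loss = 92 − 88.42 = 3.58 dB.

4 dB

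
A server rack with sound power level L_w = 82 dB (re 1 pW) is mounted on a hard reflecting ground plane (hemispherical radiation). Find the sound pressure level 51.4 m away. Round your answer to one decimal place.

39.8 dB

The power spreads over a hemisphere of area 2π·r², so L_p = L_w − 10·log₁₀(2π·r²).
2π·r² = 1.66e+04 m², 10·log₁₀ of that is 42.201 dB.
L_p = 82 − 42.201 = 39.80 dB.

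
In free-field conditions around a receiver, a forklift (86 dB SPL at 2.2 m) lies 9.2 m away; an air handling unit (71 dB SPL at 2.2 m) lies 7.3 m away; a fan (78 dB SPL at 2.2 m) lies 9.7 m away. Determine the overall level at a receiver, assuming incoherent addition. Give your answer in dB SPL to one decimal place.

Propagate each source to the receiver with L = L_ref − 20·log₁₀(r/r_ref), then add intensities.
forklift: 86 − 20·log₁₀(9.2/2.2) = 86 − 12.43 = 73.57 dB SPL.
air handling unit: 71 − 20·log₁₀(7.3/2.2) = 71 − 10.42 = 60.58 dB SPL.
fan: 78 − 20·log₁₀(9.7/2.2) = 78 − 12.89 = 65.11 dB SPL.
Σ 10^(L/10) = 2.715e+07 → L_total = 10·log₁₀(2.715e+07) = 74.34 dB SPL.

74.3 dB SPL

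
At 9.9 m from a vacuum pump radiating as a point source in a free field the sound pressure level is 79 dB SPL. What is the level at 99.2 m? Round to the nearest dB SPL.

59 dB SPL

Point-source attenuation: ΔL = 20·log₁₀(r₂/r₁) = 20·log₁₀(99.2/9.9) = 20.018 dB.
L₂ = 79 − 20·log₁₀(99.2/9.9) = 79 − 20.018 = 58.98 dB SPL.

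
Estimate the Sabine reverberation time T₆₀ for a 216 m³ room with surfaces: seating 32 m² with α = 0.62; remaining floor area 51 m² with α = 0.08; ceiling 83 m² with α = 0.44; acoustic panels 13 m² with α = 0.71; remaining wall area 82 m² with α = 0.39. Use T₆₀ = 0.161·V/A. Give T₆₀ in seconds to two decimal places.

0.34 s

Summing Sᵢαᵢ: 32·0.62 + 51·0.08 + 83·0.44 + 13·0.71 + 82·0.39 = 101.65 m².
T₆₀ = 0.161·V/A = 0.161·216/101.65 = 0.342 s.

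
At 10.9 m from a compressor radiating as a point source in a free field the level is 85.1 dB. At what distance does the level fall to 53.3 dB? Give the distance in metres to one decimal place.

Point-source spreading drops the level by 20·log₁₀(r₂/r₁); inverting, r₂/r₁ = 10^(ΔL/20).
r₂ = 10.9·10^((85.1−53.3)/20) = 10.9·10^(31.8/20) = 424.06 m.

424.1 m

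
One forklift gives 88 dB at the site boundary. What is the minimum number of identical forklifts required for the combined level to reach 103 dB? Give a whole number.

N identical sources give L₁ + 10·log₁₀ N, so require 10·log₁₀ N ≥ 103 − 88 = 15.0 dB.
N ≥ 10^(15.0/10) = 31.623, so N = 32.

32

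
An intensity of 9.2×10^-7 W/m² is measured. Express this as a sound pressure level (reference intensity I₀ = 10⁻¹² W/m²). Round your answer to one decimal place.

Dividing by I₀ shifts the exponent by 12: I/I₀ = 9.2×10^5.
L = 10·(0.9638 + 5) = 59.64 dB.

59.6 dB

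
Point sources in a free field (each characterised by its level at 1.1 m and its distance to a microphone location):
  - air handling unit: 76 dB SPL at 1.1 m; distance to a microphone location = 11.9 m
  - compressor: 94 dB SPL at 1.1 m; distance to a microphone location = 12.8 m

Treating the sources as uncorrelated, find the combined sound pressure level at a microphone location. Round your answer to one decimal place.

72.8 dB SPL

Apply inverse-square spreading to bring every level to the receiver, then sum 10^(L/10).
air handling unit: 76 − 20·log₁₀(11.9/1.1) = 76 − 20.68 = 55.32 dB SPL.
compressor: 94 − 20·log₁₀(12.8/1.1) = 94 − 21.32 = 72.68 dB SPL.
Σ 10^(L/10) = 1.889e+07 → L_total = 10·log₁₀(1.889e+07) = 72.76 dB SPL.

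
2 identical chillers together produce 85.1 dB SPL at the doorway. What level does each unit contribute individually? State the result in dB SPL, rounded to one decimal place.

For N identical incoherent sources L_total = L₁ + 10·log₁₀ N, so L₁ = 85.1 − 10·log₁₀(2) = 85.1 − 3.010.

82.1 dB SPL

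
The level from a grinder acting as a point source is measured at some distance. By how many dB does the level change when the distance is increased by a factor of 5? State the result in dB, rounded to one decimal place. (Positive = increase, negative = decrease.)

-14.0 dB

Point-source spreading: ΔL = −20·log₁₀(r₂/r₁).
ΔL = −20·log₁₀(5) = -13.98 dB.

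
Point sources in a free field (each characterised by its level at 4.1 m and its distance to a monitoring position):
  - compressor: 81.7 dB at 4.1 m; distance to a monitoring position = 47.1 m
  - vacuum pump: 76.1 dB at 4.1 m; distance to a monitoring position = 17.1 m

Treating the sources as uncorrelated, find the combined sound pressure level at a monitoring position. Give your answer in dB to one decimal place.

First find each source's level at the receiver (point-source: −20·log₁₀(r/r_ref)), then combine on an intensity basis.
compressor: 81.7 − 20·log₁₀(47.1/4.1) = 81.7 − 21.20 = 60.50 dB.
vacuum pump: 76.1 − 20·log₁₀(17.1/4.1) = 76.1 − 12.40 = 63.70 dB.
Σ 10^(L/10) = 3.463e+06 → L_total = 10·log₁₀(3.463e+06) = 65.39 dB.

65.4 dB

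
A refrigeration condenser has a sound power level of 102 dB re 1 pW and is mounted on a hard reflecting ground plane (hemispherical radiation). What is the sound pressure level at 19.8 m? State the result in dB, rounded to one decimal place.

Free-field hemispherical radiation: L_p = L_w − 10·log₁₀(2π·r²), r = 19.8 m.
2π·r² = 2463 m², 10·log₁₀ of that is 33.915 dB.
L_p = 102 − 33.915 = 68.08 dB.

68.1 dB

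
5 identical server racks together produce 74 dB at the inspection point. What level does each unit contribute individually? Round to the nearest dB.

67 dB

Dividing the total intensity by 5 lowers the level by 10·log₁₀ 5 = 6.990 dB: L₁ = 74 − 6.990.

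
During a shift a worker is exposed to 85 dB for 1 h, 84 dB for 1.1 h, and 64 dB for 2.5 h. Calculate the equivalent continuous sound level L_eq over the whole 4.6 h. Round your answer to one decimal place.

The energy average is taken in the linear domain: L_eq = 10·log₁₀[(Σ tᵢ·10^(Lᵢ/10))/T], T = 4.6 h.
Σ tᵢ·10^(Lᵢ/10) = 1·10^(85/10) + 1.1·10^(84/10) + 2.5·10^(64/10) = 5.988e+08.
L_eq = 10·log₁₀(5.988e+08/4.6) = 81.15 dB.

81.1 dB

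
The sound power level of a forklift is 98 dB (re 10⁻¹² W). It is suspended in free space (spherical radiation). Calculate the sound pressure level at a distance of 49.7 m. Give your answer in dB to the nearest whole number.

53 dB

The power spreads over a sphere of area 4π·r², so L_p = L_w − 10·log₁₀(4π·r²).
4π·r² = 3.104e+04 m², 10·log₁₀ of that is 44.919 dB.
L_p = 98 − 44.919 = 53.08 dB.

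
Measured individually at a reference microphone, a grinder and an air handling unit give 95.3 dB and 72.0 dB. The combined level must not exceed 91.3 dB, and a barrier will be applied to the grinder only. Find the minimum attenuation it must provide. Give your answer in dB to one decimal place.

4.1 dB

Fixed contribution from the other source: Σ 10^(L/10) = 10^(72.0/10) = 1.585e+07 (72.00 dB).
To meet 91.3 dB overall, the treated grinder may contribute at most 10^(91.3/10) − 1.585e+07 = 1.333e+09, i.e. 91.25 dB.
Required insertion loss = 95.3 − 91.25 = 4.05 dB.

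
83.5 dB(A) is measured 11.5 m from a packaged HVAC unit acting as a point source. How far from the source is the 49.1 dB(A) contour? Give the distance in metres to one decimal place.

603.5 m

For a point source L₁ − L₂ = 20·log₁₀(r₂/r₁), so r₂ = r₁·10^((L₁−L₂)/20).
r₂ = 11.5·10^((83.5−49.1)/20) = 11.5·10^(34.4/20) = 603.53 m.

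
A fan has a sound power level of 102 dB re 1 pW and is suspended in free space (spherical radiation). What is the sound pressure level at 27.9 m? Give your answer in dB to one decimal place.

62.1 dB

L_p = L_w − 10·log₁₀(4π·r²) with r = 27.9 m.
4π·r² = 9782 m², 10·log₁₀ of that is 39.904 dB.
L_p = 102 − 39.904 = 62.10 dB.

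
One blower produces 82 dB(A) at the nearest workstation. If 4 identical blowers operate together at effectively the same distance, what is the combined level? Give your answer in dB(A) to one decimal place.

N identical incoherent sources raise the level by 10·log₁₀ N.
L_total = 82 + 10·log₁₀(4) = 82 + 6.021 = 88.02 dB(A).

88.0 dB(A)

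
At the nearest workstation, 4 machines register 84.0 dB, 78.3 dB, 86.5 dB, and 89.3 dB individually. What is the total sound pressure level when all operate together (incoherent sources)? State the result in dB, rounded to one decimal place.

92.1 dB

Incoherent sources combine by intensity addition: L_total = 10·log₁₀(Σ 10^(L_i/10)).
Σ 10^(L/10) = 10^(84.0/10) + 10^(78.3/10) + 10^(86.5/10) + 10^(89.3/10) = 1.617e+09.
L_total = 10·log₁₀(1.617e+09) = 92.09 dB.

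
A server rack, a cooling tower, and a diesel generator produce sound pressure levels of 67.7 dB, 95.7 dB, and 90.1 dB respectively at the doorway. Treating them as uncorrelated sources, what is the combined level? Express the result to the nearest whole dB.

97 dB

For uncorrelated sources the intensities add, so convert each level to linear form, sum, and take 10·log₁₀ of the total.
Σ 10^(L/10) = 10^(67.7/10) + 10^(95.7/10) + 10^(90.1/10) = 4.745e+09.
L_total = 10·log₁₀(4.745e+09) = 96.76 dB.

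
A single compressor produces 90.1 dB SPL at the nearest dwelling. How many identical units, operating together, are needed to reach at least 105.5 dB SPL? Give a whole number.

Need L₁ + 10·log₁₀ N ≥ 105.5, i.e. log₁₀ N ≥ 1.54.
N ≥ 10^(15.4/10) = 34.674, so N = 35.

35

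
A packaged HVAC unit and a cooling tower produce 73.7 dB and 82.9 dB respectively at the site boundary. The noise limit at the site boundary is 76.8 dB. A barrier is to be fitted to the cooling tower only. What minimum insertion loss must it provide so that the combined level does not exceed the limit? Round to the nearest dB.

9 dB

Fixed contribution from the other source: Σ 10^(L/10) = 10^(73.7/10) = 2.344e+07 (73.70 dB).
The limit corresponds to 10^(76.8/10) = 4.786e+07; subtracting the fixed part leaves 2.442e+07 for the cooling tower, i.e. 73.88 dB.
So the cooling tower must be reduced from 82.9 to 73.88 dB: IL = 9.02 dB.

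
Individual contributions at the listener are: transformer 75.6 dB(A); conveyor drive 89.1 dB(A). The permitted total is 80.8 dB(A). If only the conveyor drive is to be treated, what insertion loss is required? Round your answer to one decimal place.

Fixed contribution from the other source: Σ 10^(L/10) = 10^(75.6/10) = 3.631e+07 (75.60 dB(A)).
To meet 80.8 dB(A) overall, the treated conveyor drive may contribute at most 10^(80.8/10) − 3.631e+07 = 8.392e+07, i.e. 79.24 dB(A).
Required insertion loss = 89.1 − 79.24 = 9.86 dB.

9.9 dB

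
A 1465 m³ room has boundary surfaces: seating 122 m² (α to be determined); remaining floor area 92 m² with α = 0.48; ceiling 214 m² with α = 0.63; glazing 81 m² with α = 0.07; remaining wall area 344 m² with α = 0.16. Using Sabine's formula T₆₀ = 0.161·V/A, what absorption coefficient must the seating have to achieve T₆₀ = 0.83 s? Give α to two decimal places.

A = 0.161·V/T₆₀ = 0.161·1465/0.83 = 284.17 m² sabins.
Absorption from the other surfaces = 92·0.48 + 214·0.63 + 81·0.07 + 344·0.16 = 239.69 m², so the seating must supply 44.48 m² over 122 m².
α = 44.48/122 = 0.365.

0.36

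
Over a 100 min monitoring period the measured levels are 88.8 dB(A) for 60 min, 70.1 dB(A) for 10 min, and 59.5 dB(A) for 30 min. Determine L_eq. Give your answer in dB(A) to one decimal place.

86.6 dB(A)

Weight each interval's intensity by its duration and average over T = 100 min:
Σ tᵢ·10^(Lᵢ/10) = 60·10^(88.8/10) + 10·10^(70.1/10) + 30·10^(59.5/10) = 4.564e+10.
L_eq = 10·log₁₀(4.564e+10/100) = 86.59 dB(A).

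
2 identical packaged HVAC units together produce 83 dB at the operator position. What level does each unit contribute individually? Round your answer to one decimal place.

2 equal contributions raise the level by 10·log₁₀ 2 = 3.010 dB, so each unit alone gives 83 − 3.010.

80.0 dB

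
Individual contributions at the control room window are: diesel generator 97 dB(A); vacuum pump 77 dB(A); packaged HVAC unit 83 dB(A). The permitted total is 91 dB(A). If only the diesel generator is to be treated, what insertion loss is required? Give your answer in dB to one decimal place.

Fixed contribution from the other sources: Σ 10^(L/10) = 10^(77/10) + 10^(83/10) = 2.496e+08 (83.97 dB(A)).
The limit corresponds to 10^(91/10) = 1.259e+09; subtracting the fixed part leaves 1.009e+09 for the diesel generator, i.e. 90.04 dB(A).
So the diesel generator must be reduced from 97 to 90.04 dB(A): IL = 6.96 dB.

7.0 dB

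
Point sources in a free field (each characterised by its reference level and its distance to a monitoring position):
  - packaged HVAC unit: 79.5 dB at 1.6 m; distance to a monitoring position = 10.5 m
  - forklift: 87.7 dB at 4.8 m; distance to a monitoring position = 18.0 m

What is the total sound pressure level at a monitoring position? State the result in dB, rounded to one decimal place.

Propagate each source to the receiver with L = L_ref − 20·log₁₀(r/r_ref), then add intensities.
packaged HVAC unit: 79.5 − 20·log₁₀(10.5/1.6) = 79.5 − 16.34 = 63.16 dB.
forklift: 87.7 − 20·log₁₀(18.0/4.8) = 87.7 − 11.48 = 76.22 dB.
Σ 10^(L/10) = 4.394e+07 → L_total = 10·log₁₀(4.394e+07) = 76.43 dB.

76.4 dB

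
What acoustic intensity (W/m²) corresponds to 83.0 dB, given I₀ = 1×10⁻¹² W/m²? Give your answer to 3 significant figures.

I = I₀·10^(L/10) = 10⁻¹² × 10^(83.0/10) = 10^(-3.700).

0.000200 W/m²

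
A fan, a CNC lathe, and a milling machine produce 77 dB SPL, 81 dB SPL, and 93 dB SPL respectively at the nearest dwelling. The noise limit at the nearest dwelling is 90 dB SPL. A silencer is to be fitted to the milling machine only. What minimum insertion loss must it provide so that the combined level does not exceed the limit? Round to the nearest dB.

4 dB

Everything except the milling machine sums to 10^(77/10) + 10^(81/10) = 1.760e+08 in linear terms, 82.46 dB SPL.
The limit corresponds to 10^(90/10) = 1.000e+09; subtracting the fixed part leaves 8.240e+08 for the milling machine, i.e. 89.16 dB SPL.
So the milling machine must be reduced from 93 to 89.16 dB SPL: IL = 3.84 dB.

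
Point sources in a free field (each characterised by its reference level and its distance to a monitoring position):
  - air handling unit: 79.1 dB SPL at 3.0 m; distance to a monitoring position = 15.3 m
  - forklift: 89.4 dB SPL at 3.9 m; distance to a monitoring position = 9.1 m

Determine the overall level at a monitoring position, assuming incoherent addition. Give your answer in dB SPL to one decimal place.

82.1 dB SPL

Propagate each source to the receiver with L = L_ref − 20·log₁₀(r/r_ref), then add intensities.
air handling unit: 79.1 − 20·log₁₀(15.3/3.0) = 79.1 − 14.15 = 64.95 dB SPL.
forklift: 89.4 − 20·log₁₀(9.1/3.9) = 89.4 − 7.36 = 82.04 dB SPL.
Σ 10^(L/10) = 1.631e+08 → L_total = 10·log₁₀(1.631e+08) = 82.12 dB SPL.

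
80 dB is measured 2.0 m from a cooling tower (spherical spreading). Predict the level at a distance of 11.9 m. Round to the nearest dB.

Point-source attenuation: ΔL = 20·log₁₀(r₂/r₁) = 20·log₁₀(11.9/2.0) = 15.490 dB.
L₂ = 80 − 20·log₁₀(11.9/2.0) = 80 − 15.490 = 64.51 dB.

65 dB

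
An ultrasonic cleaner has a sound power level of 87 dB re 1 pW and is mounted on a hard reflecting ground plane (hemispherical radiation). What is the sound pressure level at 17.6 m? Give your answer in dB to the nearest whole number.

54 dB

L_p = L_w − 10·log₁₀(2π·r²) with r = 17.6 m.
2π·r² = 1946 m², 10·log₁₀ of that is 32.892 dB.
L_p = 87 − 32.892 = 54.11 dB.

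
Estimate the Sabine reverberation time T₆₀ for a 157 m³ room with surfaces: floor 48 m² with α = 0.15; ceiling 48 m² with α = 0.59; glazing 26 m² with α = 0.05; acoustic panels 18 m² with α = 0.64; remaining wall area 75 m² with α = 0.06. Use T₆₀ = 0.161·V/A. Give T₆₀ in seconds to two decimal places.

0.48 s

A = Σ Sᵢαᵢ = 48·0.15 + 48·0.59 + 26·0.05 + 18·0.64 + 75·0.06 = 52.84 m².
T₆₀ = 0.161·V/A = 0.161·157/52.84 = 0.478 s.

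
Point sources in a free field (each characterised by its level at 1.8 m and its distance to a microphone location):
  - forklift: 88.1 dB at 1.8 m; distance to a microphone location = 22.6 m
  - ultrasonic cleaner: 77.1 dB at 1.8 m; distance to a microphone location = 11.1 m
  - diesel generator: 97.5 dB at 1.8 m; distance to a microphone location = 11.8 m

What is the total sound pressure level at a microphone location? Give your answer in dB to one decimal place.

81.3 dB

Propagate each source to the receiver with L = L_ref − 20·log₁₀(r/r_ref), then add intensities.
forklift: 88.1 − 20·log₁₀(22.6/1.8) = 88.1 − 21.98 = 66.12 dB.
ultrasonic cleaner: 77.1 − 20·log₁₀(11.1/1.8) = 77.1 − 15.80 = 61.30 dB.
diesel generator: 97.5 − 20·log₁₀(11.8/1.8) = 97.5 − 16.33 = 81.17 dB.
Σ 10^(L/10) = 1.363e+08 → L_total = 10·log₁₀(1.363e+08) = 81.34 dB.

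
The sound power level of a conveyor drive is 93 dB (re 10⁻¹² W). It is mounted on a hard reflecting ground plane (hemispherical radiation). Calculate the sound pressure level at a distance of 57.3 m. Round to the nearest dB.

The power spreads over a hemisphere of area 2π·r², so L_p = L_w − 10·log₁₀(2π·r²).
2π·r² = 2.063e+04 m², 10·log₁₀ of that is 43.145 dB.
L_p = 93 − 43.145 = 49.86 dB.

50 dB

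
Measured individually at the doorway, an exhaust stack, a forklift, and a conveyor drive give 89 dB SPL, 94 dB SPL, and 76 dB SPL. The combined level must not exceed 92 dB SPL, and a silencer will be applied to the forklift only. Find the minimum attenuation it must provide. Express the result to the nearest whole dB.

5 dB

The untreated sources together contribute 10^(89/10) + 10^(76/10) = 8.341e+08, i.e. 89.21 dB SPL.
To meet 92 dB SPL overall, the treated forklift may contribute at most 10^(92/10) − 8.341e+08 = 7.508e+08, i.e. 88.75 dB SPL.
Required insertion loss = 94 − 88.75 = 5.25 dB.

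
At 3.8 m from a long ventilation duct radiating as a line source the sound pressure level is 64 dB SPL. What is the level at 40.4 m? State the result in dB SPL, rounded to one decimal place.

For a line source, L₂ = L₁ − 10·log₁₀(r₂/r₁).
L₂ = 64 − 10·log₁₀(40.4/3.8) = 64 − 10.266 = 53.73 dB SPL.

53.7 dB SPL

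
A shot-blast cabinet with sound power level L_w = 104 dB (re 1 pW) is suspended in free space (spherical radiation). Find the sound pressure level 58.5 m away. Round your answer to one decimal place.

L_p = L_w − 10·log₁₀(4π·r²) with r = 58.5 m.
4π·r² = 4.301e+04 m², 10·log₁₀ of that is 46.335 dB.
L_p = 104 − 46.335 = 57.66 dB.

57.7 dB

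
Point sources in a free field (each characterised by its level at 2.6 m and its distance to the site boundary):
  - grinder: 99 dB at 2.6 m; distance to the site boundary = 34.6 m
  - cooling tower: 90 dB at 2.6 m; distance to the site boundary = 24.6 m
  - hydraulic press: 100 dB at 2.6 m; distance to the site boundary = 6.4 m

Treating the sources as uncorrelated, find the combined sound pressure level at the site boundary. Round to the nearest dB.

92 dB

First find each source's level at the receiver (point-source: −20·log₁₀(r/r_ref)), then combine on an intensity basis.
grinder: 99 − 20·log₁₀(34.6/2.6) = 99 − 22.48 = 76.52 dB.
cooling tower: 90 − 20·log₁₀(24.6/2.6) = 90 − 19.52 = 70.48 dB.
hydraulic press: 100 − 20·log₁₀(6.4/2.6) = 100 − 7.82 = 92.18 dB.
Σ 10^(L/10) = 1.706e+09 → L_total = 10·log₁₀(1.706e+09) = 92.32 dB.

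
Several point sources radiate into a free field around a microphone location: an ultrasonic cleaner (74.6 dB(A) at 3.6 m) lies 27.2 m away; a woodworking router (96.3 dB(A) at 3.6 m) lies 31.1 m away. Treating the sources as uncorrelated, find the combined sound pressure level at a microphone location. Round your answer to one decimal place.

77.6 dB(A)

Apply inverse-square spreading to bring every level to the receiver, then sum 10^(L/10).
ultrasonic cleaner: 74.6 − 20·log₁₀(27.2/3.6) = 74.6 − 17.57 = 57.03 dB(A).
woodworking router: 96.3 − 20·log₁₀(31.1/3.6) = 96.3 − 18.73 = 77.57 dB(A).
Σ 10^(L/10) = 5.766e+07 → L_total = 10·log₁₀(5.766e+07) = 77.61 dB(A).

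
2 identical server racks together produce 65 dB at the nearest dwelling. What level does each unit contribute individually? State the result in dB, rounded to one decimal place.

62.0 dB

Dividing the total intensity by 2 lowers the level by 10·log₁₀ 2 = 3.010 dB: L₁ = 65 − 3.010.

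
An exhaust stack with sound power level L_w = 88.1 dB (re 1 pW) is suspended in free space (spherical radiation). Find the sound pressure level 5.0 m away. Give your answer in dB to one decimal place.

63.1 dB

L_p = L_w − 10·log₁₀(4π·r²) with r = 5.0 m.
4π·r² = 314.2 m², 10·log₁₀ of that is 24.971 dB.
L_p = 88.1 − 24.971 = 63.13 dB.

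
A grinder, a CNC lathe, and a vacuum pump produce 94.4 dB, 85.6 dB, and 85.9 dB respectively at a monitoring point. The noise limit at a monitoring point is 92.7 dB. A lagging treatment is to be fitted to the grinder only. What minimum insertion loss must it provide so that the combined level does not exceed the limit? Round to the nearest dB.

4 dB

The untreated sources together contribute 10^(85.6/10) + 10^(85.9/10) = 7.521e+08, i.e. 88.76 dB.
To meet 92.7 dB overall, the treated grinder may contribute at most 10^(92.7/10) − 7.521e+08 = 1.110e+09, i.e. 90.45 dB.
Required insertion loss = 94.4 − 90.45 = 3.95 dB.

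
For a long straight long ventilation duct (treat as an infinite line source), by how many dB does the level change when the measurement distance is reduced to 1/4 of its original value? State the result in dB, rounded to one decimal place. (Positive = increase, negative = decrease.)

A line source loses 3 dB per doubling of distance; generally ΔL = −10·log₁₀(r₂/r₁).
ΔL = −10·log₁₀(0.25) = +6.02 dB.

+6.0 dB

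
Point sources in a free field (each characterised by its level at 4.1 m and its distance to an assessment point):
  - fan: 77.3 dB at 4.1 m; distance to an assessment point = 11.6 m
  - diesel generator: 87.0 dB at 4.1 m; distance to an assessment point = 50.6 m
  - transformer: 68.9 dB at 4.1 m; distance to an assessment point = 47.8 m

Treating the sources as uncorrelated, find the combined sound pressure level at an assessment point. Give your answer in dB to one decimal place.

70.0 dB

Apply inverse-square spreading to bring every level to the receiver, then sum 10^(L/10).
fan: 77.3 − 20·log₁₀(11.6/4.1) = 77.3 − 9.03 = 68.27 dB.
diesel generator: 87.0 − 20·log₁₀(50.6/4.1) = 87.0 − 21.83 = 65.17 dB.
transformer: 68.9 − 20·log₁₀(47.8/4.1) = 68.9 − 21.33 = 47.57 dB.
Σ 10^(L/10) = 1.006e+07 → L_total = 10·log₁₀(1.006e+07) = 70.02 dB.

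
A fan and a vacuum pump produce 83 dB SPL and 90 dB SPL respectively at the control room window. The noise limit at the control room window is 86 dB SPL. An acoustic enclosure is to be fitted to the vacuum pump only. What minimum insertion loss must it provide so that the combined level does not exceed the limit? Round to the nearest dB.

Everything except the vacuum pump sums to 10^(83/10) = 1.995e+08 in linear terms, 83.00 dB SPL.
The limit corresponds to 10^(86/10) = 3.981e+08; subtracting the fixed part leaves 1.986e+08 for the vacuum pump, i.e. 82.98 dB SPL.
Required insertion loss = 90 − 82.98 = 7.02 dB.

7 dB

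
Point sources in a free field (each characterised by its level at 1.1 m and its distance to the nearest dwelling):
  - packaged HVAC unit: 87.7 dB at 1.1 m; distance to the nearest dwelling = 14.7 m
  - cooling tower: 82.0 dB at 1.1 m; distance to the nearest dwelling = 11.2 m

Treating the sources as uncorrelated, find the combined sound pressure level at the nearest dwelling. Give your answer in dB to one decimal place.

66.8 dB

Propagate each source to the receiver with L = L_ref − 20·log₁₀(r/r_ref), then add intensities.
packaged HVAC unit: 87.7 − 20·log₁₀(14.7/1.1) = 87.7 − 22.52 = 65.18 dB.
cooling tower: 82.0 − 20·log₁₀(11.2/1.1) = 82.0 − 20.16 = 61.84 dB.
Σ 10^(L/10) = 4.826e+06 → L_total = 10·log₁₀(4.826e+06) = 66.84 dB.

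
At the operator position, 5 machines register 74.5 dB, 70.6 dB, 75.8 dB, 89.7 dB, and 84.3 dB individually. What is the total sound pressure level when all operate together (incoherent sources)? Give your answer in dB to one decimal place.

For uncorrelated sources the intensities add, so convert each level to linear form, sum, and take 10·log₁₀ of the total.
Σ 10^(L/10) = 10^(74.5/10) + 10^(70.6/10) + 10^(75.8/10) + 10^(89.7/10) + 10^(84.3/10) = 1.280e+09.
L_total = 10·log₁₀(1.280e+09) = 91.07 dB.

91.1 dB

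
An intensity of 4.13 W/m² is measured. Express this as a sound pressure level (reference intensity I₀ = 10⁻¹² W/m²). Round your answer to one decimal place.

126.2 dB

I/I₀ = 4.13/10⁻¹² = 4.13×10^12, and L = 10·log₁₀(I/I₀).
L = 10·(0.6160 + 12) = 126.16 dB.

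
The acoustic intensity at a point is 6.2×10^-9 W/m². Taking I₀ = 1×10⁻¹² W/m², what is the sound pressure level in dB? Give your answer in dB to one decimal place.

37.9 dB

I/I₀ = 6.2×10^-9/10⁻¹² = 6.2×10^3, and L = 10·log₁₀(I/I₀).
L = 10·(0.7924 + 3) = 37.92 dB.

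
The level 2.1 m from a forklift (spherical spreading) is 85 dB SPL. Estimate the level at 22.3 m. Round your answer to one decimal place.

For a point source, L₂ = L₁ − 20·log₁₀(r₂/r₁).
L₂ = 85 − 20·log₁₀(22.3/2.1) = 85 − 20.522 = 64.48 dB SPL.

64.5 dB SPL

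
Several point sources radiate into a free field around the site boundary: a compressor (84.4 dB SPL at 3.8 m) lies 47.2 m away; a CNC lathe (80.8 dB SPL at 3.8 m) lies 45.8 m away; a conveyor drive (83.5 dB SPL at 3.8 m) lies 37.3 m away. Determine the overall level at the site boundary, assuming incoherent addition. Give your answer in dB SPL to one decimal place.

66.9 dB SPL

Propagate each source to the receiver with L = L_ref − 20·log₁₀(r/r_ref), then add intensities.
compressor: 84.4 − 20·log₁₀(47.2/3.8) = 84.4 − 21.88 = 62.52 dB SPL.
CNC lathe: 80.8 − 20·log₁₀(45.8/3.8) = 80.8 − 21.62 = 59.18 dB SPL.
conveyor drive: 83.5 − 20·log₁₀(37.3/3.8) = 83.5 − 19.84 = 63.66 dB SPL.
Σ 10^(L/10) = 4.936e+06 → L_total = 10·log₁₀(4.936e+06) = 66.93 dB SPL.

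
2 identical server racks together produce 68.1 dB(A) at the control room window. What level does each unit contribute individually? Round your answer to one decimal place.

65.1 dB(A)

For N identical incoherent sources L_total = L₁ + 10·log₁₀ N, so L₁ = 68.1 − 10·log₁₀(2) = 68.1 − 3.010.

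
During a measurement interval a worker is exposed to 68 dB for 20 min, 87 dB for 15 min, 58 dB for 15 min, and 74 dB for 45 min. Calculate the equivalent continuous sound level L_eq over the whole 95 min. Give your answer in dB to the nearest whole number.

L_eq = 10·log₁₀[(1/T)·Σ tᵢ·10^(Lᵢ/10)] with T = 95 min.
Σ tᵢ·10^(Lᵢ/10) = 20·10^(68/10) + 15·10^(87/10) + 15·10^(58/10) + 45·10^(74/10) = 8.784e+09.
L_eq = 10·log₁₀(8.784e+09/95) = 79.66 dB.

80 dB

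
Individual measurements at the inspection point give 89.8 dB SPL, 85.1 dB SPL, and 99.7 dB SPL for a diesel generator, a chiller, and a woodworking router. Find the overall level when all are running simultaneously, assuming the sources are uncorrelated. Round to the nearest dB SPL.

100 dB SPL

For uncorrelated sources the intensities add, so convert each level to linear form, sum, and take 10·log₁₀ of the total.
Σ 10^(L/10) = 10^(89.8/10) + 10^(85.1/10) + 10^(99.7/10) = 1.061e+10.
L_total = 10·log₁₀(1.061e+10) = 100.26 dB SPL.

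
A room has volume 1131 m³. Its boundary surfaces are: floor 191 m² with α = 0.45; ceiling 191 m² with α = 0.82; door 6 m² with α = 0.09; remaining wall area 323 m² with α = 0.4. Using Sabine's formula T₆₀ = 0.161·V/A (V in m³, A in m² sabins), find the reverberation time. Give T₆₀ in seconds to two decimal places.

0.49 s

Summing Sᵢαᵢ: 191·0.45 + 191·0.82 + 6·0.09 + 323·0.4 = 372.31 m².
T₆₀ = 0.161 × 1131 / 372.31 = 0.489 s.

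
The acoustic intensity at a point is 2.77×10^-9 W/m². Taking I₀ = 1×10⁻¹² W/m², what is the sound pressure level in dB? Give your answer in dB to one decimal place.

34.4 dB

Dividing by I₀ shifts the exponent by 12: I/I₀ = 2.77×10^3.
L = 10·(0.4425 + 3) = 34.42 dB.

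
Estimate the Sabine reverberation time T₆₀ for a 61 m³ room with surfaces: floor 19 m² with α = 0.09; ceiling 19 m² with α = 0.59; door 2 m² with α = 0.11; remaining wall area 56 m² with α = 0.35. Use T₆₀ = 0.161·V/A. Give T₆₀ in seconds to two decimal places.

0.30 s

A = Σ Sᵢαᵢ = 19·0.09 + 19·0.59 + 2·0.11 + 56·0.35 = 32.74 m².
T₆₀ = 0.161 × 61 / 32.74 = 0.300 s.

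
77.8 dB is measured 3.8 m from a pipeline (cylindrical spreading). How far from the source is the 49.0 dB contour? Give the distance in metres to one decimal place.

2882.6 m

The 28.8 dB drop corresponds to a distance ratio of 10^(28.8/10) for a line source.
r₂ = 3.8·10^((77.8−49.0)/10) = 3.8·10^(28.8/10) = 2882.59 m.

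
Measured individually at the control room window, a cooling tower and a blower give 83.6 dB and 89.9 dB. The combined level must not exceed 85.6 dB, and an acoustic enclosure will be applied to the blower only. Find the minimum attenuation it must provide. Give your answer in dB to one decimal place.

Everything except the blower sums to 10^(83.6/10) = 2.291e+08 in linear terms, 83.60 dB.
The limit corresponds to 10^(85.6/10) = 3.631e+08; subtracting the fixed part leaves 1.340e+08 for the blower, i.e. 81.27 dB.
So the blower must be reduced from 89.9 to 81.27 dB: IL = 8.63 dB.

8.6 dB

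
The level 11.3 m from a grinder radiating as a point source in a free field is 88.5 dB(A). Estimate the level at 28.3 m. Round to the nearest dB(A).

Point-source attenuation: ΔL = 20·log₁₀(r₂/r₁) = 20·log₁₀(28.3/11.3) = 7.974 dB.
L₂ = 88.5 − 20·log₁₀(28.3/11.3) = 88.5 − 7.974 = 80.53 dB(A).

81 dB(A)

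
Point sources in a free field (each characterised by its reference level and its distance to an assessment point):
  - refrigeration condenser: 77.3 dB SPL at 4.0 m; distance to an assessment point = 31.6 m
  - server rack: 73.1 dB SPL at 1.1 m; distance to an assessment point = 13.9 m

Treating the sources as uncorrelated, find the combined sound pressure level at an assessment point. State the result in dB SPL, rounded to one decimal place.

59.9 dB SPL

Apply inverse-square spreading to bring every level to the receiver, then sum 10^(L/10).
refrigeration condenser: 77.3 − 20·log₁₀(31.6/4.0) = 77.3 − 17.95 = 59.35 dB SPL.
server rack: 73.1 − 20·log₁₀(13.9/1.1) = 73.1 − 22.03 = 51.07 dB SPL.
Σ 10^(L/10) = 9.884e+05 → L_total = 10·log₁₀(9.884e+05) = 59.95 dB SPL.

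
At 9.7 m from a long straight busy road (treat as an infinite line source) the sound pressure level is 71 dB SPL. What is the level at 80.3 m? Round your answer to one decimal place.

61.8 dB SPL

Cylindrical spreading from a line source gives a 10·log₁₀(r₂/r₁) drop.
L₂ = 71 − 10·log₁₀(80.3/9.7) = 71 − 9.179 = 61.82 dB SPL.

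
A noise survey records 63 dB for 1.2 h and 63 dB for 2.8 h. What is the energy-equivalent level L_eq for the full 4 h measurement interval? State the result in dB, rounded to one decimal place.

L_eq = 10·log₁₀[(1/T)·Σ tᵢ·10^(Lᵢ/10)] with T = 4 h.
Σ tᵢ·10^(Lᵢ/10) = 1.2·10^(63/10) + 2.8·10^(63/10) = 7.981e+06.
L_eq = 10·log₁₀(7.981e+06/4) = 63.00 dB.

63.0 dB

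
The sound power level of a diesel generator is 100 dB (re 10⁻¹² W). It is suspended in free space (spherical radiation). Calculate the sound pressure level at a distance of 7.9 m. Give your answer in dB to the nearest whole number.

71 dB

The power spreads over a sphere of area 4π·r², so L_p = L_w − 10·log₁₀(4π·r²).
4π·r² = 784.3 m², 10·log₁₀ of that is 28.945 dB.
L_p = 100 − 28.945 = 71.06 dB.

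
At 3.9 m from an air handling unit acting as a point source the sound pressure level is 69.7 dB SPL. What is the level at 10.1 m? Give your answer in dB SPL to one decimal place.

61.4 dB SPL

Spherical spreading from a point source gives a 20·log₁₀(r₂/r₁) drop.
L₂ = 69.7 − 20·log₁₀(10.1/3.9) = 69.7 − 8.265 = 61.43 dB SPL.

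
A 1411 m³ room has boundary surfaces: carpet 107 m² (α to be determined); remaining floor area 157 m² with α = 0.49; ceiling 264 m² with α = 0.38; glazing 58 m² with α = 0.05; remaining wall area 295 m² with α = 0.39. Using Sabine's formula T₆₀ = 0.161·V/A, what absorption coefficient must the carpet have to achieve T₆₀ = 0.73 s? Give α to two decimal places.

0.15

Required total absorption A = 0.161·1411/0.73 = 311.19 m².
Absorption from the other surfaces = 157·0.49 + 264·0.38 + 58·0.05 + 295·0.39 = 295.20 m², so the carpet must supply 15.99 m² over 107 m².
α = 15.99/107 = 0.149.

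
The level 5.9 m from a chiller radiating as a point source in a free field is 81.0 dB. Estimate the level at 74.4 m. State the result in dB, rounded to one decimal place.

For a point source, L₂ = L₁ − 20·log₁₀(r₂/r₁).
L₂ = 81.0 − 20·log₁₀(74.4/5.9) = 81.0 − 22.014 = 58.99 dB.

59.0 dB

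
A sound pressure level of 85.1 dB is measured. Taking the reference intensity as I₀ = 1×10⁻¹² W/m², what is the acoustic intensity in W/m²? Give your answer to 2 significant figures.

I = I₀·10^(L/10) = 10⁻¹² × 10^(85.1/10) = 10^(-3.490).

0.00032 W/m²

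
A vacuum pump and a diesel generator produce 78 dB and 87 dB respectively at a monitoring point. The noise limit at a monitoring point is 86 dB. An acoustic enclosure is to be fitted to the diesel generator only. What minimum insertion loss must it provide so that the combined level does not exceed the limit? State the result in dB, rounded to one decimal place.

Everything except the diesel generator sums to 10^(78/10) = 6.310e+07 in linear terms, 78.00 dB.
The limit corresponds to 10^(86/10) = 3.981e+08; subtracting the fixed part leaves 3.350e+08 for the diesel generator, i.e. 85.25 dB.
Required insertion loss = 87 − 85.25 = 1.75 dB.

1.7 dB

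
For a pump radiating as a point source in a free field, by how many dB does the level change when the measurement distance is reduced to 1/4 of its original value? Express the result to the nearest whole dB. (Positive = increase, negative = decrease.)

+12 dB

Point-source spreading: ΔL = −20·log₁₀(r₂/r₁).
ΔL = −20·log₁₀(0.25) = +12.04 dB.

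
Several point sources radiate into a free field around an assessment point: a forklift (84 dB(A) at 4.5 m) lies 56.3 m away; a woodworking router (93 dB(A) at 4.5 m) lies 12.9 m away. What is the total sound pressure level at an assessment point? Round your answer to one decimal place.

83.9 dB(A)

Propagate each source to the receiver with L = L_ref − 20·log₁₀(r/r_ref), then add intensities.
forklift: 84 − 20·log₁₀(56.3/4.5) = 84 − 21.95 = 62.05 dB(A).
woodworking router: 93 − 20·log₁₀(12.9/4.5) = 93 − 9.15 = 83.85 dB(A).
Σ 10^(L/10) = 2.444e+08 → L_total = 10·log₁₀(2.444e+08) = 83.88 dB(A).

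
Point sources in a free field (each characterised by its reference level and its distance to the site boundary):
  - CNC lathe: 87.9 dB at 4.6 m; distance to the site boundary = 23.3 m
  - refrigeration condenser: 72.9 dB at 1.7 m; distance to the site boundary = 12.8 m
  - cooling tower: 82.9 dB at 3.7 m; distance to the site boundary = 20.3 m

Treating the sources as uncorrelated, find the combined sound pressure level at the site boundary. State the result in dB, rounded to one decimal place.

Apply inverse-square spreading to bring every level to the receiver, then sum 10^(L/10).
CNC lathe: 87.9 − 20·log₁₀(23.3/4.6) = 87.9 − 14.09 = 73.81 dB.
refrigeration condenser: 72.9 − 20·log₁₀(12.8/1.7) = 72.9 − 17.54 = 55.36 dB.
cooling tower: 82.9 − 20·log₁₀(20.3/3.7) = 82.9 − 14.79 = 68.11 dB.
Σ 10^(L/10) = 3.085e+07 → L_total = 10·log₁₀(3.085e+07) = 74.89 dB.

74.9 dB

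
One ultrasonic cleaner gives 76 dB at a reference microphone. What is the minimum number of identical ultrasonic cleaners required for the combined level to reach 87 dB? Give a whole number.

Need L₁ + 10·log₁₀ N ≥ 87, i.e. log₁₀ N ≥ 1.10.
N ≥ 10^(11.0/10) = 12.589, so N = 13.

13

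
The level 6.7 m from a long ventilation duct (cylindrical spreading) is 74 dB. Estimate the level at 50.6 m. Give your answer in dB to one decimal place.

65.2 dB

Line-source attenuation: ΔL = 10·log₁₀(r₂/r₁) = 10·log₁₀(50.6/6.7) = 8.781 dB.
L₂ = 74 − 10·log₁₀(50.6/6.7) = 74 − 8.781 = 65.22 dB.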